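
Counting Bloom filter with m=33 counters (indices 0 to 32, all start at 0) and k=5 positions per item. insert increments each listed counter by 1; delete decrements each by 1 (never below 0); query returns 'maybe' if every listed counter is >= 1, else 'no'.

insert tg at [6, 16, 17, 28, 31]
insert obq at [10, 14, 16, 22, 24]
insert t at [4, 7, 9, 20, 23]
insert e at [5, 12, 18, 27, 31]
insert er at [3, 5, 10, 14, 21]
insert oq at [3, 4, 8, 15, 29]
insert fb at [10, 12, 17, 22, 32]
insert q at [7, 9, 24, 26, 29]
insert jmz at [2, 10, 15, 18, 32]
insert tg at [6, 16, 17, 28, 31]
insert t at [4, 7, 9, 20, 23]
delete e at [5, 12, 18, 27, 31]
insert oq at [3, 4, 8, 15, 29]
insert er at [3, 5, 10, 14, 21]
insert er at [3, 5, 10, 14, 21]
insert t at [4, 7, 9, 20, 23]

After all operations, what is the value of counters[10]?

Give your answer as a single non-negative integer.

Answer: 6

Derivation:
Step 1: insert tg at [6, 16, 17, 28, 31] -> counters=[0,0,0,0,0,0,1,0,0,0,0,0,0,0,0,0,1,1,0,0,0,0,0,0,0,0,0,0,1,0,0,1,0]
Step 2: insert obq at [10, 14, 16, 22, 24] -> counters=[0,0,0,0,0,0,1,0,0,0,1,0,0,0,1,0,2,1,0,0,0,0,1,0,1,0,0,0,1,0,0,1,0]
Step 3: insert t at [4, 7, 9, 20, 23] -> counters=[0,0,0,0,1,0,1,1,0,1,1,0,0,0,1,0,2,1,0,0,1,0,1,1,1,0,0,0,1,0,0,1,0]
Step 4: insert e at [5, 12, 18, 27, 31] -> counters=[0,0,0,0,1,1,1,1,0,1,1,0,1,0,1,0,2,1,1,0,1,0,1,1,1,0,0,1,1,0,0,2,0]
Step 5: insert er at [3, 5, 10, 14, 21] -> counters=[0,0,0,1,1,2,1,1,0,1,2,0,1,0,2,0,2,1,1,0,1,1,1,1,1,0,0,1,1,0,0,2,0]
Step 6: insert oq at [3, 4, 8, 15, 29] -> counters=[0,0,0,2,2,2,1,1,1,1,2,0,1,0,2,1,2,1,1,0,1,1,1,1,1,0,0,1,1,1,0,2,0]
Step 7: insert fb at [10, 12, 17, 22, 32] -> counters=[0,0,0,2,2,2,1,1,1,1,3,0,2,0,2,1,2,2,1,0,1,1,2,1,1,0,0,1,1,1,0,2,1]
Step 8: insert q at [7, 9, 24, 26, 29] -> counters=[0,0,0,2,2,2,1,2,1,2,3,0,2,0,2,1,2,2,1,0,1,1,2,1,2,0,1,1,1,2,0,2,1]
Step 9: insert jmz at [2, 10, 15, 18, 32] -> counters=[0,0,1,2,2,2,1,2,1,2,4,0,2,0,2,2,2,2,2,0,1,1,2,1,2,0,1,1,1,2,0,2,2]
Step 10: insert tg at [6, 16, 17, 28, 31] -> counters=[0,0,1,2,2,2,2,2,1,2,4,0,2,0,2,2,3,3,2,0,1,1,2,1,2,0,1,1,2,2,0,3,2]
Step 11: insert t at [4, 7, 9, 20, 23] -> counters=[0,0,1,2,3,2,2,3,1,3,4,0,2,0,2,2,3,3,2,0,2,1,2,2,2,0,1,1,2,2,0,3,2]
Step 12: delete e at [5, 12, 18, 27, 31] -> counters=[0,0,1,2,3,1,2,3,1,3,4,0,1,0,2,2,3,3,1,0,2,1,2,2,2,0,1,0,2,2,0,2,2]
Step 13: insert oq at [3, 4, 8, 15, 29] -> counters=[0,0,1,3,4,1,2,3,2,3,4,0,1,0,2,3,3,3,1,0,2,1,2,2,2,0,1,0,2,3,0,2,2]
Step 14: insert er at [3, 5, 10, 14, 21] -> counters=[0,0,1,4,4,2,2,3,2,3,5,0,1,0,3,3,3,3,1,0,2,2,2,2,2,0,1,0,2,3,0,2,2]
Step 15: insert er at [3, 5, 10, 14, 21] -> counters=[0,0,1,5,4,3,2,3,2,3,6,0,1,0,4,3,3,3,1,0,2,3,2,2,2,0,1,0,2,3,0,2,2]
Step 16: insert t at [4, 7, 9, 20, 23] -> counters=[0,0,1,5,5,3,2,4,2,4,6,0,1,0,4,3,3,3,1,0,3,3,2,3,2,0,1,0,2,3,0,2,2]
Final counters=[0,0,1,5,5,3,2,4,2,4,6,0,1,0,4,3,3,3,1,0,3,3,2,3,2,0,1,0,2,3,0,2,2] -> counters[10]=6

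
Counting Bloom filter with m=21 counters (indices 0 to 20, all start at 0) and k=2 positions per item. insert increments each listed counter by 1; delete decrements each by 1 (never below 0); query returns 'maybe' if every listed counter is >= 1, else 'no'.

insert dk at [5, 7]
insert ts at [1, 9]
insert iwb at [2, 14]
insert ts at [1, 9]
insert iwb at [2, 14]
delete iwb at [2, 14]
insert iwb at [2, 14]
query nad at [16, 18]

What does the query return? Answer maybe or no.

Answer: no

Derivation:
Step 1: insert dk at [5, 7] -> counters=[0,0,0,0,0,1,0,1,0,0,0,0,0,0,0,0,0,0,0,0,0]
Step 2: insert ts at [1, 9] -> counters=[0,1,0,0,0,1,0,1,0,1,0,0,0,0,0,0,0,0,0,0,0]
Step 3: insert iwb at [2, 14] -> counters=[0,1,1,0,0,1,0,1,0,1,0,0,0,0,1,0,0,0,0,0,0]
Step 4: insert ts at [1, 9] -> counters=[0,2,1,0,0,1,0,1,0,2,0,0,0,0,1,0,0,0,0,0,0]
Step 5: insert iwb at [2, 14] -> counters=[0,2,2,0,0,1,0,1,0,2,0,0,0,0,2,0,0,0,0,0,0]
Step 6: delete iwb at [2, 14] -> counters=[0,2,1,0,0,1,0,1,0,2,0,0,0,0,1,0,0,0,0,0,0]
Step 7: insert iwb at [2, 14] -> counters=[0,2,2,0,0,1,0,1,0,2,0,0,0,0,2,0,0,0,0,0,0]
Query nad: check counters[16]=0 counters[18]=0 -> no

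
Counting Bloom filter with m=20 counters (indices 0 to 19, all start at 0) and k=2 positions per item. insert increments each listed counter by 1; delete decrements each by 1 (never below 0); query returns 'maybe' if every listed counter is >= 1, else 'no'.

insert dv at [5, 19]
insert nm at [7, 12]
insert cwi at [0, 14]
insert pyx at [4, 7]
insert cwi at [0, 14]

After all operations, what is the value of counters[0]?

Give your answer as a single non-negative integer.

Step 1: insert dv at [5, 19] -> counters=[0,0,0,0,0,1,0,0,0,0,0,0,0,0,0,0,0,0,0,1]
Step 2: insert nm at [7, 12] -> counters=[0,0,0,0,0,1,0,1,0,0,0,0,1,0,0,0,0,0,0,1]
Step 3: insert cwi at [0, 14] -> counters=[1,0,0,0,0,1,0,1,0,0,0,0,1,0,1,0,0,0,0,1]
Step 4: insert pyx at [4, 7] -> counters=[1,0,0,0,1,1,0,2,0,0,0,0,1,0,1,0,0,0,0,1]
Step 5: insert cwi at [0, 14] -> counters=[2,0,0,0,1,1,0,2,0,0,0,0,1,0,2,0,0,0,0,1]
Final counters=[2,0,0,0,1,1,0,2,0,0,0,0,1,0,2,0,0,0,0,1] -> counters[0]=2

Answer: 2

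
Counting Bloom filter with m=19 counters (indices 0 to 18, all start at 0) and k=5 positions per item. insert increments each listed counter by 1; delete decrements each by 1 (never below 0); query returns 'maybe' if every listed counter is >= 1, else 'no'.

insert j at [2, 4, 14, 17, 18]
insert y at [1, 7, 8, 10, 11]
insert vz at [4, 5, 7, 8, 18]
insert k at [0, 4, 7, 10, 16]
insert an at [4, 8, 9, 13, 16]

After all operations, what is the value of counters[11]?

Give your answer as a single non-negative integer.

Step 1: insert j at [2, 4, 14, 17, 18] -> counters=[0,0,1,0,1,0,0,0,0,0,0,0,0,0,1,0,0,1,1]
Step 2: insert y at [1, 7, 8, 10, 11] -> counters=[0,1,1,0,1,0,0,1,1,0,1,1,0,0,1,0,0,1,1]
Step 3: insert vz at [4, 5, 7, 8, 18] -> counters=[0,1,1,0,2,1,0,2,2,0,1,1,0,0,1,0,0,1,2]
Step 4: insert k at [0, 4, 7, 10, 16] -> counters=[1,1,1,0,3,1,0,3,2,0,2,1,0,0,1,0,1,1,2]
Step 5: insert an at [4, 8, 9, 13, 16] -> counters=[1,1,1,0,4,1,0,3,3,1,2,1,0,1,1,0,2,1,2]
Final counters=[1,1,1,0,4,1,0,3,3,1,2,1,0,1,1,0,2,1,2] -> counters[11]=1

Answer: 1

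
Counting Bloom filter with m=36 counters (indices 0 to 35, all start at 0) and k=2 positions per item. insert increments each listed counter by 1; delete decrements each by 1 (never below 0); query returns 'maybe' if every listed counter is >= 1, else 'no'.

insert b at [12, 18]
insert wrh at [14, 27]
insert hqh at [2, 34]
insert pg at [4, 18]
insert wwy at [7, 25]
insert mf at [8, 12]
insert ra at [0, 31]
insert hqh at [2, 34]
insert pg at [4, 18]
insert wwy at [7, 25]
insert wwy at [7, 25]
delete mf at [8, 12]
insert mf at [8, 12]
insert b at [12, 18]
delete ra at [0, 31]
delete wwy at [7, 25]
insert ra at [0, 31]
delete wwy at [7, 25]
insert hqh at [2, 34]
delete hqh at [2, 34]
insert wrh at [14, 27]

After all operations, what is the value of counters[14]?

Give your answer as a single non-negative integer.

Step 1: insert b at [12, 18] -> counters=[0,0,0,0,0,0,0,0,0,0,0,0,1,0,0,0,0,0,1,0,0,0,0,0,0,0,0,0,0,0,0,0,0,0,0,0]
Step 2: insert wrh at [14, 27] -> counters=[0,0,0,0,0,0,0,0,0,0,0,0,1,0,1,0,0,0,1,0,0,0,0,0,0,0,0,1,0,0,0,0,0,0,0,0]
Step 3: insert hqh at [2, 34] -> counters=[0,0,1,0,0,0,0,0,0,0,0,0,1,0,1,0,0,0,1,0,0,0,0,0,0,0,0,1,0,0,0,0,0,0,1,0]
Step 4: insert pg at [4, 18] -> counters=[0,0,1,0,1,0,0,0,0,0,0,0,1,0,1,0,0,0,2,0,0,0,0,0,0,0,0,1,0,0,0,0,0,0,1,0]
Step 5: insert wwy at [7, 25] -> counters=[0,0,1,0,1,0,0,1,0,0,0,0,1,0,1,0,0,0,2,0,0,0,0,0,0,1,0,1,0,0,0,0,0,0,1,0]
Step 6: insert mf at [8, 12] -> counters=[0,0,1,0,1,0,0,1,1,0,0,0,2,0,1,0,0,0,2,0,0,0,0,0,0,1,0,1,0,0,0,0,0,0,1,0]
Step 7: insert ra at [0, 31] -> counters=[1,0,1,0,1,0,0,1,1,0,0,0,2,0,1,0,0,0,2,0,0,0,0,0,0,1,0,1,0,0,0,1,0,0,1,0]
Step 8: insert hqh at [2, 34] -> counters=[1,0,2,0,1,0,0,1,1,0,0,0,2,0,1,0,0,0,2,0,0,0,0,0,0,1,0,1,0,0,0,1,0,0,2,0]
Step 9: insert pg at [4, 18] -> counters=[1,0,2,0,2,0,0,1,1,0,0,0,2,0,1,0,0,0,3,0,0,0,0,0,0,1,0,1,0,0,0,1,0,0,2,0]
Step 10: insert wwy at [7, 25] -> counters=[1,0,2,0,2,0,0,2,1,0,0,0,2,0,1,0,0,0,3,0,0,0,0,0,0,2,0,1,0,0,0,1,0,0,2,0]
Step 11: insert wwy at [7, 25] -> counters=[1,0,2,0,2,0,0,3,1,0,0,0,2,0,1,0,0,0,3,0,0,0,0,0,0,3,0,1,0,0,0,1,0,0,2,0]
Step 12: delete mf at [8, 12] -> counters=[1,0,2,0,2,0,0,3,0,0,0,0,1,0,1,0,0,0,3,0,0,0,0,0,0,3,0,1,0,0,0,1,0,0,2,0]
Step 13: insert mf at [8, 12] -> counters=[1,0,2,0,2,0,0,3,1,0,0,0,2,0,1,0,0,0,3,0,0,0,0,0,0,3,0,1,0,0,0,1,0,0,2,0]
Step 14: insert b at [12, 18] -> counters=[1,0,2,0,2,0,0,3,1,0,0,0,3,0,1,0,0,0,4,0,0,0,0,0,0,3,0,1,0,0,0,1,0,0,2,0]
Step 15: delete ra at [0, 31] -> counters=[0,0,2,0,2,0,0,3,1,0,0,0,3,0,1,0,0,0,4,0,0,0,0,0,0,3,0,1,0,0,0,0,0,0,2,0]
Step 16: delete wwy at [7, 25] -> counters=[0,0,2,0,2,0,0,2,1,0,0,0,3,0,1,0,0,0,4,0,0,0,0,0,0,2,0,1,0,0,0,0,0,0,2,0]
Step 17: insert ra at [0, 31] -> counters=[1,0,2,0,2,0,0,2,1,0,0,0,3,0,1,0,0,0,4,0,0,0,0,0,0,2,0,1,0,0,0,1,0,0,2,0]
Step 18: delete wwy at [7, 25] -> counters=[1,0,2,0,2,0,0,1,1,0,0,0,3,0,1,0,0,0,4,0,0,0,0,0,0,1,0,1,0,0,0,1,0,0,2,0]
Step 19: insert hqh at [2, 34] -> counters=[1,0,3,0,2,0,0,1,1,0,0,0,3,0,1,0,0,0,4,0,0,0,0,0,0,1,0,1,0,0,0,1,0,0,3,0]
Step 20: delete hqh at [2, 34] -> counters=[1,0,2,0,2,0,0,1,1,0,0,0,3,0,1,0,0,0,4,0,0,0,0,0,0,1,0,1,0,0,0,1,0,0,2,0]
Step 21: insert wrh at [14, 27] -> counters=[1,0,2,0,2,0,0,1,1,0,0,0,3,0,2,0,0,0,4,0,0,0,0,0,0,1,0,2,0,0,0,1,0,0,2,0]
Final counters=[1,0,2,0,2,0,0,1,1,0,0,0,3,0,2,0,0,0,4,0,0,0,0,0,0,1,0,2,0,0,0,1,0,0,2,0] -> counters[14]=2

Answer: 2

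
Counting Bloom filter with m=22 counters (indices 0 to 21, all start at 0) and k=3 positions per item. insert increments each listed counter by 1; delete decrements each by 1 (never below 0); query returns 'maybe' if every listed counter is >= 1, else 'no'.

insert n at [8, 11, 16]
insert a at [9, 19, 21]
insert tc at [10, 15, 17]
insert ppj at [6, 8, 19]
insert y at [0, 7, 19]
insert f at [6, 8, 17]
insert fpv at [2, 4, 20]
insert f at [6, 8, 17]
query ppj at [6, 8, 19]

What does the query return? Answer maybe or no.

Step 1: insert n at [8, 11, 16] -> counters=[0,0,0,0,0,0,0,0,1,0,0,1,0,0,0,0,1,0,0,0,0,0]
Step 2: insert a at [9, 19, 21] -> counters=[0,0,0,0,0,0,0,0,1,1,0,1,0,0,0,0,1,0,0,1,0,1]
Step 3: insert tc at [10, 15, 17] -> counters=[0,0,0,0,0,0,0,0,1,1,1,1,0,0,0,1,1,1,0,1,0,1]
Step 4: insert ppj at [6, 8, 19] -> counters=[0,0,0,0,0,0,1,0,2,1,1,1,0,0,0,1,1,1,0,2,0,1]
Step 5: insert y at [0, 7, 19] -> counters=[1,0,0,0,0,0,1,1,2,1,1,1,0,0,0,1,1,1,0,3,0,1]
Step 6: insert f at [6, 8, 17] -> counters=[1,0,0,0,0,0,2,1,3,1,1,1,0,0,0,1,1,2,0,3,0,1]
Step 7: insert fpv at [2, 4, 20] -> counters=[1,0,1,0,1,0,2,1,3,1,1,1,0,0,0,1,1,2,0,3,1,1]
Step 8: insert f at [6, 8, 17] -> counters=[1,0,1,0,1,0,3,1,4,1,1,1,0,0,0,1,1,3,0,3,1,1]
Query ppj: check counters[6]=3 counters[8]=4 counters[19]=3 -> maybe

Answer: maybe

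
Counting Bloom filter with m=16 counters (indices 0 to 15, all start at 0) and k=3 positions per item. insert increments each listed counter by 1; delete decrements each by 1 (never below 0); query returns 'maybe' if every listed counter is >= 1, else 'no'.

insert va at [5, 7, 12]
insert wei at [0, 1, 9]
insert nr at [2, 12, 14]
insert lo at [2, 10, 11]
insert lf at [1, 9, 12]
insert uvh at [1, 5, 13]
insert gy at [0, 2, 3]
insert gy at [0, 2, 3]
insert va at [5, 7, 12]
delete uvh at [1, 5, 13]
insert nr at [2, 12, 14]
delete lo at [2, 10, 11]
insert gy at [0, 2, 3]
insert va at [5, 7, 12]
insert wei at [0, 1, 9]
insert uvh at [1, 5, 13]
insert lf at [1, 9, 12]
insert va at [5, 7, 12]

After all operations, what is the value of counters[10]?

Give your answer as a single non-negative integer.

Answer: 0

Derivation:
Step 1: insert va at [5, 7, 12] -> counters=[0,0,0,0,0,1,0,1,0,0,0,0,1,0,0,0]
Step 2: insert wei at [0, 1, 9] -> counters=[1,1,0,0,0,1,0,1,0,1,0,0,1,0,0,0]
Step 3: insert nr at [2, 12, 14] -> counters=[1,1,1,0,0,1,0,1,0,1,0,0,2,0,1,0]
Step 4: insert lo at [2, 10, 11] -> counters=[1,1,2,0,0,1,0,1,0,1,1,1,2,0,1,0]
Step 5: insert lf at [1, 9, 12] -> counters=[1,2,2,0,0,1,0,1,0,2,1,1,3,0,1,0]
Step 6: insert uvh at [1, 5, 13] -> counters=[1,3,2,0,0,2,0,1,0,2,1,1,3,1,1,0]
Step 7: insert gy at [0, 2, 3] -> counters=[2,3,3,1,0,2,0,1,0,2,1,1,3,1,1,0]
Step 8: insert gy at [0, 2, 3] -> counters=[3,3,4,2,0,2,0,1,0,2,1,1,3,1,1,0]
Step 9: insert va at [5, 7, 12] -> counters=[3,3,4,2,0,3,0,2,0,2,1,1,4,1,1,0]
Step 10: delete uvh at [1, 5, 13] -> counters=[3,2,4,2,0,2,0,2,0,2,1,1,4,0,1,0]
Step 11: insert nr at [2, 12, 14] -> counters=[3,2,5,2,0,2,0,2,0,2,1,1,5,0,2,0]
Step 12: delete lo at [2, 10, 11] -> counters=[3,2,4,2,0,2,0,2,0,2,0,0,5,0,2,0]
Step 13: insert gy at [0, 2, 3] -> counters=[4,2,5,3,0,2,0,2,0,2,0,0,5,0,2,0]
Step 14: insert va at [5, 7, 12] -> counters=[4,2,5,3,0,3,0,3,0,2,0,0,6,0,2,0]
Step 15: insert wei at [0, 1, 9] -> counters=[5,3,5,3,0,3,0,3,0,3,0,0,6,0,2,0]
Step 16: insert uvh at [1, 5, 13] -> counters=[5,4,5,3,0,4,0,3,0,3,0,0,6,1,2,0]
Step 17: insert lf at [1, 9, 12] -> counters=[5,5,5,3,0,4,0,3,0,4,0,0,7,1,2,0]
Step 18: insert va at [5, 7, 12] -> counters=[5,5,5,3,0,5,0,4,0,4,0,0,8,1,2,0]
Final counters=[5,5,5,3,0,5,0,4,0,4,0,0,8,1,2,0] -> counters[10]=0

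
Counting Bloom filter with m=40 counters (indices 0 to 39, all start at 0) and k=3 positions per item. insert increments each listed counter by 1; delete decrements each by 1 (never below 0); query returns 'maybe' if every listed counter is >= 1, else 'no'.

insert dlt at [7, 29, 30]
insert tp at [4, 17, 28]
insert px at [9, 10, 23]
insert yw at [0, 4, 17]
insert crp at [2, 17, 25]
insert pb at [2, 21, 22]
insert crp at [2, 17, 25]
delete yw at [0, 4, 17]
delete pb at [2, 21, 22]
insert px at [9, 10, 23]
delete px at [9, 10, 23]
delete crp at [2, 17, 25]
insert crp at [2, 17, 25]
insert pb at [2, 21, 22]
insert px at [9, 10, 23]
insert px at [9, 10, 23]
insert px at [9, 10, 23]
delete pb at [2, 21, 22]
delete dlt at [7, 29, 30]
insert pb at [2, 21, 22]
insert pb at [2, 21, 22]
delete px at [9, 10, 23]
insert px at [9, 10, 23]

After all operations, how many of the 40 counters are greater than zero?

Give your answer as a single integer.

Answer: 10

Derivation:
Step 1: insert dlt at [7, 29, 30] -> counters=[0,0,0,0,0,0,0,1,0,0,0,0,0,0,0,0,0,0,0,0,0,0,0,0,0,0,0,0,0,1,1,0,0,0,0,0,0,0,0,0]
Step 2: insert tp at [4, 17, 28] -> counters=[0,0,0,0,1,0,0,1,0,0,0,0,0,0,0,0,0,1,0,0,0,0,0,0,0,0,0,0,1,1,1,0,0,0,0,0,0,0,0,0]
Step 3: insert px at [9, 10, 23] -> counters=[0,0,0,0,1,0,0,1,0,1,1,0,0,0,0,0,0,1,0,0,0,0,0,1,0,0,0,0,1,1,1,0,0,0,0,0,0,0,0,0]
Step 4: insert yw at [0, 4, 17] -> counters=[1,0,0,0,2,0,0,1,0,1,1,0,0,0,0,0,0,2,0,0,0,0,0,1,0,0,0,0,1,1,1,0,0,0,0,0,0,0,0,0]
Step 5: insert crp at [2, 17, 25] -> counters=[1,0,1,0,2,0,0,1,0,1,1,0,0,0,0,0,0,3,0,0,0,0,0,1,0,1,0,0,1,1,1,0,0,0,0,0,0,0,0,0]
Step 6: insert pb at [2, 21, 22] -> counters=[1,0,2,0,2,0,0,1,0,1,1,0,0,0,0,0,0,3,0,0,0,1,1,1,0,1,0,0,1,1,1,0,0,0,0,0,0,0,0,0]
Step 7: insert crp at [2, 17, 25] -> counters=[1,0,3,0,2,0,0,1,0,1,1,0,0,0,0,0,0,4,0,0,0,1,1,1,0,2,0,0,1,1,1,0,0,0,0,0,0,0,0,0]
Step 8: delete yw at [0, 4, 17] -> counters=[0,0,3,0,1,0,0,1,0,1,1,0,0,0,0,0,0,3,0,0,0,1,1,1,0,2,0,0,1,1,1,0,0,0,0,0,0,0,0,0]
Step 9: delete pb at [2, 21, 22] -> counters=[0,0,2,0,1,0,0,1,0,1,1,0,0,0,0,0,0,3,0,0,0,0,0,1,0,2,0,0,1,1,1,0,0,0,0,0,0,0,0,0]
Step 10: insert px at [9, 10, 23] -> counters=[0,0,2,0,1,0,0,1,0,2,2,0,0,0,0,0,0,3,0,0,0,0,0,2,0,2,0,0,1,1,1,0,0,0,0,0,0,0,0,0]
Step 11: delete px at [9, 10, 23] -> counters=[0,0,2,0,1,0,0,1,0,1,1,0,0,0,0,0,0,3,0,0,0,0,0,1,0,2,0,0,1,1,1,0,0,0,0,0,0,0,0,0]
Step 12: delete crp at [2, 17, 25] -> counters=[0,0,1,0,1,0,0,1,0,1,1,0,0,0,0,0,0,2,0,0,0,0,0,1,0,1,0,0,1,1,1,0,0,0,0,0,0,0,0,0]
Step 13: insert crp at [2, 17, 25] -> counters=[0,0,2,0,1,0,0,1,0,1,1,0,0,0,0,0,0,3,0,0,0,0,0,1,0,2,0,0,1,1,1,0,0,0,0,0,0,0,0,0]
Step 14: insert pb at [2, 21, 22] -> counters=[0,0,3,0,1,0,0,1,0,1,1,0,0,0,0,0,0,3,0,0,0,1,1,1,0,2,0,0,1,1,1,0,0,0,0,0,0,0,0,0]
Step 15: insert px at [9, 10, 23] -> counters=[0,0,3,0,1,0,0,1,0,2,2,0,0,0,0,0,0,3,0,0,0,1,1,2,0,2,0,0,1,1,1,0,0,0,0,0,0,0,0,0]
Step 16: insert px at [9, 10, 23] -> counters=[0,0,3,0,1,0,0,1,0,3,3,0,0,0,0,0,0,3,0,0,0,1,1,3,0,2,0,0,1,1,1,0,0,0,0,0,0,0,0,0]
Step 17: insert px at [9, 10, 23] -> counters=[0,0,3,0,1,0,0,1,0,4,4,0,0,0,0,0,0,3,0,0,0,1,1,4,0,2,0,0,1,1,1,0,0,0,0,0,0,0,0,0]
Step 18: delete pb at [2, 21, 22] -> counters=[0,0,2,0,1,0,0,1,0,4,4,0,0,0,0,0,0,3,0,0,0,0,0,4,0,2,0,0,1,1,1,0,0,0,0,0,0,0,0,0]
Step 19: delete dlt at [7, 29, 30] -> counters=[0,0,2,0,1,0,0,0,0,4,4,0,0,0,0,0,0,3,0,0,0,0,0,4,0,2,0,0,1,0,0,0,0,0,0,0,0,0,0,0]
Step 20: insert pb at [2, 21, 22] -> counters=[0,0,3,0,1,0,0,0,0,4,4,0,0,0,0,0,0,3,0,0,0,1,1,4,0,2,0,0,1,0,0,0,0,0,0,0,0,0,0,0]
Step 21: insert pb at [2, 21, 22] -> counters=[0,0,4,0,1,0,0,0,0,4,4,0,0,0,0,0,0,3,0,0,0,2,2,4,0,2,0,0,1,0,0,0,0,0,0,0,0,0,0,0]
Step 22: delete px at [9, 10, 23] -> counters=[0,0,4,0,1,0,0,0,0,3,3,0,0,0,0,0,0,3,0,0,0,2,2,3,0,2,0,0,1,0,0,0,0,0,0,0,0,0,0,0]
Step 23: insert px at [9, 10, 23] -> counters=[0,0,4,0,1,0,0,0,0,4,4,0,0,0,0,0,0,3,0,0,0,2,2,4,0,2,0,0,1,0,0,0,0,0,0,0,0,0,0,0]
Final counters=[0,0,4,0,1,0,0,0,0,4,4,0,0,0,0,0,0,3,0,0,0,2,2,4,0,2,0,0,1,0,0,0,0,0,0,0,0,0,0,0] -> 10 nonzero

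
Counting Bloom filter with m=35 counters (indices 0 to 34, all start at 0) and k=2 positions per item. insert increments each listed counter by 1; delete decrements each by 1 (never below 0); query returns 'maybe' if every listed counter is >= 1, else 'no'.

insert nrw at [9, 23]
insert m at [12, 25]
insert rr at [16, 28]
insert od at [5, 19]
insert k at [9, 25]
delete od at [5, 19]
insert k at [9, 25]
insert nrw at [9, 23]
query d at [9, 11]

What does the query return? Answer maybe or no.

Step 1: insert nrw at [9, 23] -> counters=[0,0,0,0,0,0,0,0,0,1,0,0,0,0,0,0,0,0,0,0,0,0,0,1,0,0,0,0,0,0,0,0,0,0,0]
Step 2: insert m at [12, 25] -> counters=[0,0,0,0,0,0,0,0,0,1,0,0,1,0,0,0,0,0,0,0,0,0,0,1,0,1,0,0,0,0,0,0,0,0,0]
Step 3: insert rr at [16, 28] -> counters=[0,0,0,0,0,0,0,0,0,1,0,0,1,0,0,0,1,0,0,0,0,0,0,1,0,1,0,0,1,0,0,0,0,0,0]
Step 4: insert od at [5, 19] -> counters=[0,0,0,0,0,1,0,0,0,1,0,0,1,0,0,0,1,0,0,1,0,0,0,1,0,1,0,0,1,0,0,0,0,0,0]
Step 5: insert k at [9, 25] -> counters=[0,0,0,0,0,1,0,0,0,2,0,0,1,0,0,0,1,0,0,1,0,0,0,1,0,2,0,0,1,0,0,0,0,0,0]
Step 6: delete od at [5, 19] -> counters=[0,0,0,0,0,0,0,0,0,2,0,0,1,0,0,0,1,0,0,0,0,0,0,1,0,2,0,0,1,0,0,0,0,0,0]
Step 7: insert k at [9, 25] -> counters=[0,0,0,0,0,0,0,0,0,3,0,0,1,0,0,0,1,0,0,0,0,0,0,1,0,3,0,0,1,0,0,0,0,0,0]
Step 8: insert nrw at [9, 23] -> counters=[0,0,0,0,0,0,0,0,0,4,0,0,1,0,0,0,1,0,0,0,0,0,0,2,0,3,0,0,1,0,0,0,0,0,0]
Query d: check counters[9]=4 counters[11]=0 -> no

Answer: no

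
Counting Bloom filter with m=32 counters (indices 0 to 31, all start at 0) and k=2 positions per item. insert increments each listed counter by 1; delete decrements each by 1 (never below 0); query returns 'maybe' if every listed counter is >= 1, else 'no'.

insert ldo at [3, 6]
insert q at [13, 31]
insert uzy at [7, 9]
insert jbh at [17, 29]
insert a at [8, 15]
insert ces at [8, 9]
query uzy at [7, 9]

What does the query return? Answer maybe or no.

Step 1: insert ldo at [3, 6] -> counters=[0,0,0,1,0,0,1,0,0,0,0,0,0,0,0,0,0,0,0,0,0,0,0,0,0,0,0,0,0,0,0,0]
Step 2: insert q at [13, 31] -> counters=[0,0,0,1,0,0,1,0,0,0,0,0,0,1,0,0,0,0,0,0,0,0,0,0,0,0,0,0,0,0,0,1]
Step 3: insert uzy at [7, 9] -> counters=[0,0,0,1,0,0,1,1,0,1,0,0,0,1,0,0,0,0,0,0,0,0,0,0,0,0,0,0,0,0,0,1]
Step 4: insert jbh at [17, 29] -> counters=[0,0,0,1,0,0,1,1,0,1,0,0,0,1,0,0,0,1,0,0,0,0,0,0,0,0,0,0,0,1,0,1]
Step 5: insert a at [8, 15] -> counters=[0,0,0,1,0,0,1,1,1,1,0,0,0,1,0,1,0,1,0,0,0,0,0,0,0,0,0,0,0,1,0,1]
Step 6: insert ces at [8, 9] -> counters=[0,0,0,1,0,0,1,1,2,2,0,0,0,1,0,1,0,1,0,0,0,0,0,0,0,0,0,0,0,1,0,1]
Query uzy: check counters[7]=1 counters[9]=2 -> maybe

Answer: maybe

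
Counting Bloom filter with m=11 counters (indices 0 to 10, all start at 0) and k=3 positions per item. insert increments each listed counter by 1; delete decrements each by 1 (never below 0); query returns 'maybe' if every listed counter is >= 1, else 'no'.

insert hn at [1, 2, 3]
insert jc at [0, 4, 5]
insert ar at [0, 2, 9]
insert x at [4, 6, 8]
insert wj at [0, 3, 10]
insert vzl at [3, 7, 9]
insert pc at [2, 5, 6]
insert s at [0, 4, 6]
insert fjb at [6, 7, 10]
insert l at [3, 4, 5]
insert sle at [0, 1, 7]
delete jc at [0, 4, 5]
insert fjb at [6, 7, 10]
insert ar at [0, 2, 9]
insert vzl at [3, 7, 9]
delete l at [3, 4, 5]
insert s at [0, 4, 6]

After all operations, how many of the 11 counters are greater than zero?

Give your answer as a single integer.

Step 1: insert hn at [1, 2, 3] -> counters=[0,1,1,1,0,0,0,0,0,0,0]
Step 2: insert jc at [0, 4, 5] -> counters=[1,1,1,1,1,1,0,0,0,0,0]
Step 3: insert ar at [0, 2, 9] -> counters=[2,1,2,1,1,1,0,0,0,1,0]
Step 4: insert x at [4, 6, 8] -> counters=[2,1,2,1,2,1,1,0,1,1,0]
Step 5: insert wj at [0, 3, 10] -> counters=[3,1,2,2,2,1,1,0,1,1,1]
Step 6: insert vzl at [3, 7, 9] -> counters=[3,1,2,3,2,1,1,1,1,2,1]
Step 7: insert pc at [2, 5, 6] -> counters=[3,1,3,3,2,2,2,1,1,2,1]
Step 8: insert s at [0, 4, 6] -> counters=[4,1,3,3,3,2,3,1,1,2,1]
Step 9: insert fjb at [6, 7, 10] -> counters=[4,1,3,3,3,2,4,2,1,2,2]
Step 10: insert l at [3, 4, 5] -> counters=[4,1,3,4,4,3,4,2,1,2,2]
Step 11: insert sle at [0, 1, 7] -> counters=[5,2,3,4,4,3,4,3,1,2,2]
Step 12: delete jc at [0, 4, 5] -> counters=[4,2,3,4,3,2,4,3,1,2,2]
Step 13: insert fjb at [6, 7, 10] -> counters=[4,2,3,4,3,2,5,4,1,2,3]
Step 14: insert ar at [0, 2, 9] -> counters=[5,2,4,4,3,2,5,4,1,3,3]
Step 15: insert vzl at [3, 7, 9] -> counters=[5,2,4,5,3,2,5,5,1,4,3]
Step 16: delete l at [3, 4, 5] -> counters=[5,2,4,4,2,1,5,5,1,4,3]
Step 17: insert s at [0, 4, 6] -> counters=[6,2,4,4,3,1,6,5,1,4,3]
Final counters=[6,2,4,4,3,1,6,5,1,4,3] -> 11 nonzero

Answer: 11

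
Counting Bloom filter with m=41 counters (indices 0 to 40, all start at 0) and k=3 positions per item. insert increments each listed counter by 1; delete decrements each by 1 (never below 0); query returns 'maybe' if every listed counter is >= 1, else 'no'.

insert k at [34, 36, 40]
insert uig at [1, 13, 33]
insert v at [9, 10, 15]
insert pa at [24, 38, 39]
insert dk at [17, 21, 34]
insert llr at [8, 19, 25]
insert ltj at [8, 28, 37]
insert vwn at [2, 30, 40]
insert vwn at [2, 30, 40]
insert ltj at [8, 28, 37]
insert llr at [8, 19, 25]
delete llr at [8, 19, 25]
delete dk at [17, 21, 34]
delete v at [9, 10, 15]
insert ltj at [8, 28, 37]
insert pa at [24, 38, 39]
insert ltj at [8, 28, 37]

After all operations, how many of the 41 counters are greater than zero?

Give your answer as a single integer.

Answer: 16

Derivation:
Step 1: insert k at [34, 36, 40] -> counters=[0,0,0,0,0,0,0,0,0,0,0,0,0,0,0,0,0,0,0,0,0,0,0,0,0,0,0,0,0,0,0,0,0,0,1,0,1,0,0,0,1]
Step 2: insert uig at [1, 13, 33] -> counters=[0,1,0,0,0,0,0,0,0,0,0,0,0,1,0,0,0,0,0,0,0,0,0,0,0,0,0,0,0,0,0,0,0,1,1,0,1,0,0,0,1]
Step 3: insert v at [9, 10, 15] -> counters=[0,1,0,0,0,0,0,0,0,1,1,0,0,1,0,1,0,0,0,0,0,0,0,0,0,0,0,0,0,0,0,0,0,1,1,0,1,0,0,0,1]
Step 4: insert pa at [24, 38, 39] -> counters=[0,1,0,0,0,0,0,0,0,1,1,0,0,1,0,1,0,0,0,0,0,0,0,0,1,0,0,0,0,0,0,0,0,1,1,0,1,0,1,1,1]
Step 5: insert dk at [17, 21, 34] -> counters=[0,1,0,0,0,0,0,0,0,1,1,0,0,1,0,1,0,1,0,0,0,1,0,0,1,0,0,0,0,0,0,0,0,1,2,0,1,0,1,1,1]
Step 6: insert llr at [8, 19, 25] -> counters=[0,1,0,0,0,0,0,0,1,1,1,0,0,1,0,1,0,1,0,1,0,1,0,0,1,1,0,0,0,0,0,0,0,1,2,0,1,0,1,1,1]
Step 7: insert ltj at [8, 28, 37] -> counters=[0,1,0,0,0,0,0,0,2,1,1,0,0,1,0,1,0,1,0,1,0,1,0,0,1,1,0,0,1,0,0,0,0,1,2,0,1,1,1,1,1]
Step 8: insert vwn at [2, 30, 40] -> counters=[0,1,1,0,0,0,0,0,2,1,1,0,0,1,0,1,0,1,0,1,0,1,0,0,1,1,0,0,1,0,1,0,0,1,2,0,1,1,1,1,2]
Step 9: insert vwn at [2, 30, 40] -> counters=[0,1,2,0,0,0,0,0,2,1,1,0,0,1,0,1,0,1,0,1,0,1,0,0,1,1,0,0,1,0,2,0,0,1,2,0,1,1,1,1,3]
Step 10: insert ltj at [8, 28, 37] -> counters=[0,1,2,0,0,0,0,0,3,1,1,0,0,1,0,1,0,1,0,1,0,1,0,0,1,1,0,0,2,0,2,0,0,1,2,0,1,2,1,1,3]
Step 11: insert llr at [8, 19, 25] -> counters=[0,1,2,0,0,0,0,0,4,1,1,0,0,1,0,1,0,1,0,2,0,1,0,0,1,2,0,0,2,0,2,0,0,1,2,0,1,2,1,1,3]
Step 12: delete llr at [8, 19, 25] -> counters=[0,1,2,0,0,0,0,0,3,1,1,0,0,1,0,1,0,1,0,1,0,1,0,0,1,1,0,0,2,0,2,0,0,1,2,0,1,2,1,1,3]
Step 13: delete dk at [17, 21, 34] -> counters=[0,1,2,0,0,0,0,0,3,1,1,0,0,1,0,1,0,0,0,1,0,0,0,0,1,1,0,0,2,0,2,0,0,1,1,0,1,2,1,1,3]
Step 14: delete v at [9, 10, 15] -> counters=[0,1,2,0,0,0,0,0,3,0,0,0,0,1,0,0,0,0,0,1,0,0,0,0,1,1,0,0,2,0,2,0,0,1,1,0,1,2,1,1,3]
Step 15: insert ltj at [8, 28, 37] -> counters=[0,1,2,0,0,0,0,0,4,0,0,0,0,1,0,0,0,0,0,1,0,0,0,0,1,1,0,0,3,0,2,0,0,1,1,0,1,3,1,1,3]
Step 16: insert pa at [24, 38, 39] -> counters=[0,1,2,0,0,0,0,0,4,0,0,0,0,1,0,0,0,0,0,1,0,0,0,0,2,1,0,0,3,0,2,0,0,1,1,0,1,3,2,2,3]
Step 17: insert ltj at [8, 28, 37] -> counters=[0,1,2,0,0,0,0,0,5,0,0,0,0,1,0,0,0,0,0,1,0,0,0,0,2,1,0,0,4,0,2,0,0,1,1,0,1,4,2,2,3]
Final counters=[0,1,2,0,0,0,0,0,5,0,0,0,0,1,0,0,0,0,0,1,0,0,0,0,2,1,0,0,4,0,2,0,0,1,1,0,1,4,2,2,3] -> 16 nonzero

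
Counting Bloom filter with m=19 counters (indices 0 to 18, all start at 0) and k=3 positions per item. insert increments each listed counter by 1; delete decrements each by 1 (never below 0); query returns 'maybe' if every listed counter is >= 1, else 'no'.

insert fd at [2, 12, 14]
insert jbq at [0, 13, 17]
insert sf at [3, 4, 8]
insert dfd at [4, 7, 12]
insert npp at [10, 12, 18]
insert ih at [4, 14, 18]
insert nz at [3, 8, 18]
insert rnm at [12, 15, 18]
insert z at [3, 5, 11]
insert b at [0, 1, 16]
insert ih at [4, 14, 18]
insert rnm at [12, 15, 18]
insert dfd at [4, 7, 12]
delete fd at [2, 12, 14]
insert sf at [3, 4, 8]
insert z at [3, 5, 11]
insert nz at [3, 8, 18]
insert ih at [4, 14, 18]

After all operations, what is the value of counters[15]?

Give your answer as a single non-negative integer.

Step 1: insert fd at [2, 12, 14] -> counters=[0,0,1,0,0,0,0,0,0,0,0,0,1,0,1,0,0,0,0]
Step 2: insert jbq at [0, 13, 17] -> counters=[1,0,1,0,0,0,0,0,0,0,0,0,1,1,1,0,0,1,0]
Step 3: insert sf at [3, 4, 8] -> counters=[1,0,1,1,1,0,0,0,1,0,0,0,1,1,1,0,0,1,0]
Step 4: insert dfd at [4, 7, 12] -> counters=[1,0,1,1,2,0,0,1,1,0,0,0,2,1,1,0,0,1,0]
Step 5: insert npp at [10, 12, 18] -> counters=[1,0,1,1,2,0,0,1,1,0,1,0,3,1,1,0,0,1,1]
Step 6: insert ih at [4, 14, 18] -> counters=[1,0,1,1,3,0,0,1,1,0,1,0,3,1,2,0,0,1,2]
Step 7: insert nz at [3, 8, 18] -> counters=[1,0,1,2,3,0,0,1,2,0,1,0,3,1,2,0,0,1,3]
Step 8: insert rnm at [12, 15, 18] -> counters=[1,0,1,2,3,0,0,1,2,0,1,0,4,1,2,1,0,1,4]
Step 9: insert z at [3, 5, 11] -> counters=[1,0,1,3,3,1,0,1,2,0,1,1,4,1,2,1,0,1,4]
Step 10: insert b at [0, 1, 16] -> counters=[2,1,1,3,3,1,0,1,2,0,1,1,4,1,2,1,1,1,4]
Step 11: insert ih at [4, 14, 18] -> counters=[2,1,1,3,4,1,0,1,2,0,1,1,4,1,3,1,1,1,5]
Step 12: insert rnm at [12, 15, 18] -> counters=[2,1,1,3,4,1,0,1,2,0,1,1,5,1,3,2,1,1,6]
Step 13: insert dfd at [4, 7, 12] -> counters=[2,1,1,3,5,1,0,2,2,0,1,1,6,1,3,2,1,1,6]
Step 14: delete fd at [2, 12, 14] -> counters=[2,1,0,3,5,1,0,2,2,0,1,1,5,1,2,2,1,1,6]
Step 15: insert sf at [3, 4, 8] -> counters=[2,1,0,4,6,1,0,2,3,0,1,1,5,1,2,2,1,1,6]
Step 16: insert z at [3, 5, 11] -> counters=[2,1,0,5,6,2,0,2,3,0,1,2,5,1,2,2,1,1,6]
Step 17: insert nz at [3, 8, 18] -> counters=[2,1,0,6,6,2,0,2,4,0,1,2,5,1,2,2,1,1,7]
Step 18: insert ih at [4, 14, 18] -> counters=[2,1,0,6,7,2,0,2,4,0,1,2,5,1,3,2,1,1,8]
Final counters=[2,1,0,6,7,2,0,2,4,0,1,2,5,1,3,2,1,1,8] -> counters[15]=2

Answer: 2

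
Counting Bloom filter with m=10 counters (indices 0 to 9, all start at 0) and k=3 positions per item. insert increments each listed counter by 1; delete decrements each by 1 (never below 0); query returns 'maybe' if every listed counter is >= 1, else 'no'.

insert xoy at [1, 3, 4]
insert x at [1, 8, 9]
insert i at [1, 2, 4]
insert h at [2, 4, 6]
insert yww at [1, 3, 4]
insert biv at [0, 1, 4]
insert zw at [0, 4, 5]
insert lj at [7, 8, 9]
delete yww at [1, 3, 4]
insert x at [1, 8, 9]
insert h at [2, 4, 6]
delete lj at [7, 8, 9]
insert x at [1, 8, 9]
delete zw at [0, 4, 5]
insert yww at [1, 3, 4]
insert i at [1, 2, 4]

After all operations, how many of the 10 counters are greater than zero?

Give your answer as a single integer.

Step 1: insert xoy at [1, 3, 4] -> counters=[0,1,0,1,1,0,0,0,0,0]
Step 2: insert x at [1, 8, 9] -> counters=[0,2,0,1,1,0,0,0,1,1]
Step 3: insert i at [1, 2, 4] -> counters=[0,3,1,1,2,0,0,0,1,1]
Step 4: insert h at [2, 4, 6] -> counters=[0,3,2,1,3,0,1,0,1,1]
Step 5: insert yww at [1, 3, 4] -> counters=[0,4,2,2,4,0,1,0,1,1]
Step 6: insert biv at [0, 1, 4] -> counters=[1,5,2,2,5,0,1,0,1,1]
Step 7: insert zw at [0, 4, 5] -> counters=[2,5,2,2,6,1,1,0,1,1]
Step 8: insert lj at [7, 8, 9] -> counters=[2,5,2,2,6,1,1,1,2,2]
Step 9: delete yww at [1, 3, 4] -> counters=[2,4,2,1,5,1,1,1,2,2]
Step 10: insert x at [1, 8, 9] -> counters=[2,5,2,1,5,1,1,1,3,3]
Step 11: insert h at [2, 4, 6] -> counters=[2,5,3,1,6,1,2,1,3,3]
Step 12: delete lj at [7, 8, 9] -> counters=[2,5,3,1,6,1,2,0,2,2]
Step 13: insert x at [1, 8, 9] -> counters=[2,6,3,1,6,1,2,0,3,3]
Step 14: delete zw at [0, 4, 5] -> counters=[1,6,3,1,5,0,2,0,3,3]
Step 15: insert yww at [1, 3, 4] -> counters=[1,7,3,2,6,0,2,0,3,3]
Step 16: insert i at [1, 2, 4] -> counters=[1,8,4,2,7,0,2,0,3,3]
Final counters=[1,8,4,2,7,0,2,0,3,3] -> 8 nonzero

Answer: 8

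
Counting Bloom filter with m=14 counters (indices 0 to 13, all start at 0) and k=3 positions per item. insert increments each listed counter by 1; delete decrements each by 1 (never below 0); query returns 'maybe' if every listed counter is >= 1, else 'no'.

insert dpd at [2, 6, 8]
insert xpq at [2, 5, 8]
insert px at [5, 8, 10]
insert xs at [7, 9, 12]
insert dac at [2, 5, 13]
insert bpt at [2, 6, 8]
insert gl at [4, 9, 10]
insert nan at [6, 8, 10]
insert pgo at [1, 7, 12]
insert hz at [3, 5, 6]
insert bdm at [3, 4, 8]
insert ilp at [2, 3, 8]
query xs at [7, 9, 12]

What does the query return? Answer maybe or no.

Step 1: insert dpd at [2, 6, 8] -> counters=[0,0,1,0,0,0,1,0,1,0,0,0,0,0]
Step 2: insert xpq at [2, 5, 8] -> counters=[0,0,2,0,0,1,1,0,2,0,0,0,0,0]
Step 3: insert px at [5, 8, 10] -> counters=[0,0,2,0,0,2,1,0,3,0,1,0,0,0]
Step 4: insert xs at [7, 9, 12] -> counters=[0,0,2,0,0,2,1,1,3,1,1,0,1,0]
Step 5: insert dac at [2, 5, 13] -> counters=[0,0,3,0,0,3,1,1,3,1,1,0,1,1]
Step 6: insert bpt at [2, 6, 8] -> counters=[0,0,4,0,0,3,2,1,4,1,1,0,1,1]
Step 7: insert gl at [4, 9, 10] -> counters=[0,0,4,0,1,3,2,1,4,2,2,0,1,1]
Step 8: insert nan at [6, 8, 10] -> counters=[0,0,4,0,1,3,3,1,5,2,3,0,1,1]
Step 9: insert pgo at [1, 7, 12] -> counters=[0,1,4,0,1,3,3,2,5,2,3,0,2,1]
Step 10: insert hz at [3, 5, 6] -> counters=[0,1,4,1,1,4,4,2,5,2,3,0,2,1]
Step 11: insert bdm at [3, 4, 8] -> counters=[0,1,4,2,2,4,4,2,6,2,3,0,2,1]
Step 12: insert ilp at [2, 3, 8] -> counters=[0,1,5,3,2,4,4,2,7,2,3,0,2,1]
Query xs: check counters[7]=2 counters[9]=2 counters[12]=2 -> maybe

Answer: maybe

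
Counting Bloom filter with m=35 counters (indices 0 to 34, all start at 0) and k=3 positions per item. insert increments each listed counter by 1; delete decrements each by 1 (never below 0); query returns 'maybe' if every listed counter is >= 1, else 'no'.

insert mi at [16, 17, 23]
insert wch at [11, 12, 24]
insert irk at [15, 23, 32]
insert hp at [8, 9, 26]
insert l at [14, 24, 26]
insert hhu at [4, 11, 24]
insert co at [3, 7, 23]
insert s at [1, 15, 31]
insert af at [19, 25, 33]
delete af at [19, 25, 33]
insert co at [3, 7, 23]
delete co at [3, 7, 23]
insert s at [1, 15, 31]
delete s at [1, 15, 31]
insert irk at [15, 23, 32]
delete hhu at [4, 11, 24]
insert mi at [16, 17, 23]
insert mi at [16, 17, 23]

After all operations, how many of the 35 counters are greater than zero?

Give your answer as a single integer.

Step 1: insert mi at [16, 17, 23] -> counters=[0,0,0,0,0,0,0,0,0,0,0,0,0,0,0,0,1,1,0,0,0,0,0,1,0,0,0,0,0,0,0,0,0,0,0]
Step 2: insert wch at [11, 12, 24] -> counters=[0,0,0,0,0,0,0,0,0,0,0,1,1,0,0,0,1,1,0,0,0,0,0,1,1,0,0,0,0,0,0,0,0,0,0]
Step 3: insert irk at [15, 23, 32] -> counters=[0,0,0,0,0,0,0,0,0,0,0,1,1,0,0,1,1,1,0,0,0,0,0,2,1,0,0,0,0,0,0,0,1,0,0]
Step 4: insert hp at [8, 9, 26] -> counters=[0,0,0,0,0,0,0,0,1,1,0,1,1,0,0,1,1,1,0,0,0,0,0,2,1,0,1,0,0,0,0,0,1,0,0]
Step 5: insert l at [14, 24, 26] -> counters=[0,0,0,0,0,0,0,0,1,1,0,1,1,0,1,1,1,1,0,0,0,0,0,2,2,0,2,0,0,0,0,0,1,0,0]
Step 6: insert hhu at [4, 11, 24] -> counters=[0,0,0,0,1,0,0,0,1,1,0,2,1,0,1,1,1,1,0,0,0,0,0,2,3,0,2,0,0,0,0,0,1,0,0]
Step 7: insert co at [3, 7, 23] -> counters=[0,0,0,1,1,0,0,1,1,1,0,2,1,0,1,1,1,1,0,0,0,0,0,3,3,0,2,0,0,0,0,0,1,0,0]
Step 8: insert s at [1, 15, 31] -> counters=[0,1,0,1,1,0,0,1,1,1,0,2,1,0,1,2,1,1,0,0,0,0,0,3,3,0,2,0,0,0,0,1,1,0,0]
Step 9: insert af at [19, 25, 33] -> counters=[0,1,0,1,1,0,0,1,1,1,0,2,1,0,1,2,1,1,0,1,0,0,0,3,3,1,2,0,0,0,0,1,1,1,0]
Step 10: delete af at [19, 25, 33] -> counters=[0,1,0,1,1,0,0,1,1,1,0,2,1,0,1,2,1,1,0,0,0,0,0,3,3,0,2,0,0,0,0,1,1,0,0]
Step 11: insert co at [3, 7, 23] -> counters=[0,1,0,2,1,0,0,2,1,1,0,2,1,0,1,2,1,1,0,0,0,0,0,4,3,0,2,0,0,0,0,1,1,0,0]
Step 12: delete co at [3, 7, 23] -> counters=[0,1,0,1,1,0,0,1,1,1,0,2,1,0,1,2,1,1,0,0,0,0,0,3,3,0,2,0,0,0,0,1,1,0,0]
Step 13: insert s at [1, 15, 31] -> counters=[0,2,0,1,1,0,0,1,1,1,0,2,1,0,1,3,1,1,0,0,0,0,0,3,3,0,2,0,0,0,0,2,1,0,0]
Step 14: delete s at [1, 15, 31] -> counters=[0,1,0,1,1,0,0,1,1,1,0,2,1,0,1,2,1,1,0,0,0,0,0,3,3,0,2,0,0,0,0,1,1,0,0]
Step 15: insert irk at [15, 23, 32] -> counters=[0,1,0,1,1,0,0,1,1,1,0,2,1,0,1,3,1,1,0,0,0,0,0,4,3,0,2,0,0,0,0,1,2,0,0]
Step 16: delete hhu at [4, 11, 24] -> counters=[0,1,0,1,0,0,0,1,1,1,0,1,1,0,1,3,1,1,0,0,0,0,0,4,2,0,2,0,0,0,0,1,2,0,0]
Step 17: insert mi at [16, 17, 23] -> counters=[0,1,0,1,0,0,0,1,1,1,0,1,1,0,1,3,2,2,0,0,0,0,0,5,2,0,2,0,0,0,0,1,2,0,0]
Step 18: insert mi at [16, 17, 23] -> counters=[0,1,0,1,0,0,0,1,1,1,0,1,1,0,1,3,3,3,0,0,0,0,0,6,2,0,2,0,0,0,0,1,2,0,0]
Final counters=[0,1,0,1,0,0,0,1,1,1,0,1,1,0,1,3,3,3,0,0,0,0,0,6,2,0,2,0,0,0,0,1,2,0,0] -> 16 nonzero

Answer: 16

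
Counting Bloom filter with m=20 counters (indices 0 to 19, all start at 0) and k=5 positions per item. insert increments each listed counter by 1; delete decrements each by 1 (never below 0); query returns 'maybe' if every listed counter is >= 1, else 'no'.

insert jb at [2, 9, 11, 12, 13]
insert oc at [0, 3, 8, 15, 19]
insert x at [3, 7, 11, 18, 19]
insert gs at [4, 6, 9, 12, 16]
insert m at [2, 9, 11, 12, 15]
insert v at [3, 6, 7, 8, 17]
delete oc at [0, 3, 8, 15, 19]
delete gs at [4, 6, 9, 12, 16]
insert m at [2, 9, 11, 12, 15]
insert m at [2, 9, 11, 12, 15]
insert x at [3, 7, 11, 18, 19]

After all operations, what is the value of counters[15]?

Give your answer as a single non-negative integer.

Answer: 3

Derivation:
Step 1: insert jb at [2, 9, 11, 12, 13] -> counters=[0,0,1,0,0,0,0,0,0,1,0,1,1,1,0,0,0,0,0,0]
Step 2: insert oc at [0, 3, 8, 15, 19] -> counters=[1,0,1,1,0,0,0,0,1,1,0,1,1,1,0,1,0,0,0,1]
Step 3: insert x at [3, 7, 11, 18, 19] -> counters=[1,0,1,2,0,0,0,1,1,1,0,2,1,1,0,1,0,0,1,2]
Step 4: insert gs at [4, 6, 9, 12, 16] -> counters=[1,0,1,2,1,0,1,1,1,2,0,2,2,1,0,1,1,0,1,2]
Step 5: insert m at [2, 9, 11, 12, 15] -> counters=[1,0,2,2,1,0,1,1,1,3,0,3,3,1,0,2,1,0,1,2]
Step 6: insert v at [3, 6, 7, 8, 17] -> counters=[1,0,2,3,1,0,2,2,2,3,0,3,3,1,0,2,1,1,1,2]
Step 7: delete oc at [0, 3, 8, 15, 19] -> counters=[0,0,2,2,1,0,2,2,1,3,0,3,3,1,0,1,1,1,1,1]
Step 8: delete gs at [4, 6, 9, 12, 16] -> counters=[0,0,2,2,0,0,1,2,1,2,0,3,2,1,0,1,0,1,1,1]
Step 9: insert m at [2, 9, 11, 12, 15] -> counters=[0,0,3,2,0,0,1,2,1,3,0,4,3,1,0,2,0,1,1,1]
Step 10: insert m at [2, 9, 11, 12, 15] -> counters=[0,0,4,2,0,0,1,2,1,4,0,5,4,1,0,3,0,1,1,1]
Step 11: insert x at [3, 7, 11, 18, 19] -> counters=[0,0,4,3,0,0,1,3,1,4,0,6,4,1,0,3,0,1,2,2]
Final counters=[0,0,4,3,0,0,1,3,1,4,0,6,4,1,0,3,0,1,2,2] -> counters[15]=3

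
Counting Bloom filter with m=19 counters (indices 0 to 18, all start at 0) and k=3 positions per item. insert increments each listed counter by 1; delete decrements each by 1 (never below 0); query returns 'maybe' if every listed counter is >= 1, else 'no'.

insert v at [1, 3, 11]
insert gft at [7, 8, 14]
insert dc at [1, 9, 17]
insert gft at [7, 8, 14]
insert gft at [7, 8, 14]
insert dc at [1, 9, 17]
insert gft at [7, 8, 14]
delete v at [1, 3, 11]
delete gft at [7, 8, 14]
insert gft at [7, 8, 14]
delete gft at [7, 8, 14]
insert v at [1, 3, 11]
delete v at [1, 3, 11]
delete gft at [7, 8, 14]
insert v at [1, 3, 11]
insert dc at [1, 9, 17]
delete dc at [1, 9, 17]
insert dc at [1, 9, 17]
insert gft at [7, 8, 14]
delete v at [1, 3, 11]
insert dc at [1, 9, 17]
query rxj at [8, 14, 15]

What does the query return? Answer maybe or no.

Step 1: insert v at [1, 3, 11] -> counters=[0,1,0,1,0,0,0,0,0,0,0,1,0,0,0,0,0,0,0]
Step 2: insert gft at [7, 8, 14] -> counters=[0,1,0,1,0,0,0,1,1,0,0,1,0,0,1,0,0,0,0]
Step 3: insert dc at [1, 9, 17] -> counters=[0,2,0,1,0,0,0,1,1,1,0,1,0,0,1,0,0,1,0]
Step 4: insert gft at [7, 8, 14] -> counters=[0,2,0,1,0,0,0,2,2,1,0,1,0,0,2,0,0,1,0]
Step 5: insert gft at [7, 8, 14] -> counters=[0,2,0,1,0,0,0,3,3,1,0,1,0,0,3,0,0,1,0]
Step 6: insert dc at [1, 9, 17] -> counters=[0,3,0,1,0,0,0,3,3,2,0,1,0,0,3,0,0,2,0]
Step 7: insert gft at [7, 8, 14] -> counters=[0,3,0,1,0,0,0,4,4,2,0,1,0,0,4,0,0,2,0]
Step 8: delete v at [1, 3, 11] -> counters=[0,2,0,0,0,0,0,4,4,2,0,0,0,0,4,0,0,2,0]
Step 9: delete gft at [7, 8, 14] -> counters=[0,2,0,0,0,0,0,3,3,2,0,0,0,0,3,0,0,2,0]
Step 10: insert gft at [7, 8, 14] -> counters=[0,2,0,0,0,0,0,4,4,2,0,0,0,0,4,0,0,2,0]
Step 11: delete gft at [7, 8, 14] -> counters=[0,2,0,0,0,0,0,3,3,2,0,0,0,0,3,0,0,2,0]
Step 12: insert v at [1, 3, 11] -> counters=[0,3,0,1,0,0,0,3,3,2,0,1,0,0,3,0,0,2,0]
Step 13: delete v at [1, 3, 11] -> counters=[0,2,0,0,0,0,0,3,3,2,0,0,0,0,3,0,0,2,0]
Step 14: delete gft at [7, 8, 14] -> counters=[0,2,0,0,0,0,0,2,2,2,0,0,0,0,2,0,0,2,0]
Step 15: insert v at [1, 3, 11] -> counters=[0,3,0,1,0,0,0,2,2,2,0,1,0,0,2,0,0,2,0]
Step 16: insert dc at [1, 9, 17] -> counters=[0,4,0,1,0,0,0,2,2,3,0,1,0,0,2,0,0,3,0]
Step 17: delete dc at [1, 9, 17] -> counters=[0,3,0,1,0,0,0,2,2,2,0,1,0,0,2,0,0,2,0]
Step 18: insert dc at [1, 9, 17] -> counters=[0,4,0,1,0,0,0,2,2,3,0,1,0,0,2,0,0,3,0]
Step 19: insert gft at [7, 8, 14] -> counters=[0,4,0,1,0,0,0,3,3,3,0,1,0,0,3,0,0,3,0]
Step 20: delete v at [1, 3, 11] -> counters=[0,3,0,0,0,0,0,3,3,3,0,0,0,0,3,0,0,3,0]
Step 21: insert dc at [1, 9, 17] -> counters=[0,4,0,0,0,0,0,3,3,4,0,0,0,0,3,0,0,4,0]
Query rxj: check counters[8]=3 counters[14]=3 counters[15]=0 -> no

Answer: no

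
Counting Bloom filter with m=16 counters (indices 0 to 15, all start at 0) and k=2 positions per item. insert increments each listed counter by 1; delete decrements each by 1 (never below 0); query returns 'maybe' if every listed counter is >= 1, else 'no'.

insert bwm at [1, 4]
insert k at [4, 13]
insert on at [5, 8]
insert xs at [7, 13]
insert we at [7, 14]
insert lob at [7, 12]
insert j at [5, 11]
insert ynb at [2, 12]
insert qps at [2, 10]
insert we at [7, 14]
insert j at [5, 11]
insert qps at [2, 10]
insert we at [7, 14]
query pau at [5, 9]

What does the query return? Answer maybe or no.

Step 1: insert bwm at [1, 4] -> counters=[0,1,0,0,1,0,0,0,0,0,0,0,0,0,0,0]
Step 2: insert k at [4, 13] -> counters=[0,1,0,0,2,0,0,0,0,0,0,0,0,1,0,0]
Step 3: insert on at [5, 8] -> counters=[0,1,0,0,2,1,0,0,1,0,0,0,0,1,0,0]
Step 4: insert xs at [7, 13] -> counters=[0,1,0,0,2,1,0,1,1,0,0,0,0,2,0,0]
Step 5: insert we at [7, 14] -> counters=[0,1,0,0,2,1,0,2,1,0,0,0,0,2,1,0]
Step 6: insert lob at [7, 12] -> counters=[0,1,0,0,2,1,0,3,1,0,0,0,1,2,1,0]
Step 7: insert j at [5, 11] -> counters=[0,1,0,0,2,2,0,3,1,0,0,1,1,2,1,0]
Step 8: insert ynb at [2, 12] -> counters=[0,1,1,0,2,2,0,3,1,0,0,1,2,2,1,0]
Step 9: insert qps at [2, 10] -> counters=[0,1,2,0,2,2,0,3,1,0,1,1,2,2,1,0]
Step 10: insert we at [7, 14] -> counters=[0,1,2,0,2,2,0,4,1,0,1,1,2,2,2,0]
Step 11: insert j at [5, 11] -> counters=[0,1,2,0,2,3,0,4,1,0,1,2,2,2,2,0]
Step 12: insert qps at [2, 10] -> counters=[0,1,3,0,2,3,0,4,1,0,2,2,2,2,2,0]
Step 13: insert we at [7, 14] -> counters=[0,1,3,0,2,3,0,5,1,0,2,2,2,2,3,0]
Query pau: check counters[5]=3 counters[9]=0 -> no

Answer: no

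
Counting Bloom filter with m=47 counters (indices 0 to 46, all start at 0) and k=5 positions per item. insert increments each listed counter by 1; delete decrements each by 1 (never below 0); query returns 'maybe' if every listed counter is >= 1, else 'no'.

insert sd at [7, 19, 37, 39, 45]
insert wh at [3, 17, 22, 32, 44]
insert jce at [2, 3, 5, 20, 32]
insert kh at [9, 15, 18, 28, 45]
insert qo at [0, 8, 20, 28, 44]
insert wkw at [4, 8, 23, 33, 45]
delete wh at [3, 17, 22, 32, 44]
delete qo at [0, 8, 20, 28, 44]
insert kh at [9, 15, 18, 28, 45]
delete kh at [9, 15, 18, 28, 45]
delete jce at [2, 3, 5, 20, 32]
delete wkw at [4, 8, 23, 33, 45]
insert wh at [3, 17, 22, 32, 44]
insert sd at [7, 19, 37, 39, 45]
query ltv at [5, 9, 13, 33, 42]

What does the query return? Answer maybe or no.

Answer: no

Derivation:
Step 1: insert sd at [7, 19, 37, 39, 45] -> counters=[0,0,0,0,0,0,0,1,0,0,0,0,0,0,0,0,0,0,0,1,0,0,0,0,0,0,0,0,0,0,0,0,0,0,0,0,0,1,0,1,0,0,0,0,0,1,0]
Step 2: insert wh at [3, 17, 22, 32, 44] -> counters=[0,0,0,1,0,0,0,1,0,0,0,0,0,0,0,0,0,1,0,1,0,0,1,0,0,0,0,0,0,0,0,0,1,0,0,0,0,1,0,1,0,0,0,0,1,1,0]
Step 3: insert jce at [2, 3, 5, 20, 32] -> counters=[0,0,1,2,0,1,0,1,0,0,0,0,0,0,0,0,0,1,0,1,1,0,1,0,0,0,0,0,0,0,0,0,2,0,0,0,0,1,0,1,0,0,0,0,1,1,0]
Step 4: insert kh at [9, 15, 18, 28, 45] -> counters=[0,0,1,2,0,1,0,1,0,1,0,0,0,0,0,1,0,1,1,1,1,0,1,0,0,0,0,0,1,0,0,0,2,0,0,0,0,1,0,1,0,0,0,0,1,2,0]
Step 5: insert qo at [0, 8, 20, 28, 44] -> counters=[1,0,1,2,0,1,0,1,1,1,0,0,0,0,0,1,0,1,1,1,2,0,1,0,0,0,0,0,2,0,0,0,2,0,0,0,0,1,0,1,0,0,0,0,2,2,0]
Step 6: insert wkw at [4, 8, 23, 33, 45] -> counters=[1,0,1,2,1,1,0,1,2,1,0,0,0,0,0,1,0,1,1,1,2,0,1,1,0,0,0,0,2,0,0,0,2,1,0,0,0,1,0,1,0,0,0,0,2,3,0]
Step 7: delete wh at [3, 17, 22, 32, 44] -> counters=[1,0,1,1,1,1,0,1,2,1,0,0,0,0,0,1,0,0,1,1,2,0,0,1,0,0,0,0,2,0,0,0,1,1,0,0,0,1,0,1,0,0,0,0,1,3,0]
Step 8: delete qo at [0, 8, 20, 28, 44] -> counters=[0,0,1,1,1,1,0,1,1,1,0,0,0,0,0,1,0,0,1,1,1,0,0,1,0,0,0,0,1,0,0,0,1,1,0,0,0,1,0,1,0,0,0,0,0,3,0]
Step 9: insert kh at [9, 15, 18, 28, 45] -> counters=[0,0,1,1,1,1,0,1,1,2,0,0,0,0,0,2,0,0,2,1,1,0,0,1,0,0,0,0,2,0,0,0,1,1,0,0,0,1,0,1,0,0,0,0,0,4,0]
Step 10: delete kh at [9, 15, 18, 28, 45] -> counters=[0,0,1,1,1,1,0,1,1,1,0,0,0,0,0,1,0,0,1,1,1,0,0,1,0,0,0,0,1,0,0,0,1,1,0,0,0,1,0,1,0,0,0,0,0,3,0]
Step 11: delete jce at [2, 3, 5, 20, 32] -> counters=[0,0,0,0,1,0,0,1,1,1,0,0,0,0,0,1,0,0,1,1,0,0,0,1,0,0,0,0,1,0,0,0,0,1,0,0,0,1,0,1,0,0,0,0,0,3,0]
Step 12: delete wkw at [4, 8, 23, 33, 45] -> counters=[0,0,0,0,0,0,0,1,0,1,0,0,0,0,0,1,0,0,1,1,0,0,0,0,0,0,0,0,1,0,0,0,0,0,0,0,0,1,0,1,0,0,0,0,0,2,0]
Step 13: insert wh at [3, 17, 22, 32, 44] -> counters=[0,0,0,1,0,0,0,1,0,1,0,0,0,0,0,1,0,1,1,1,0,0,1,0,0,0,0,0,1,0,0,0,1,0,0,0,0,1,0,1,0,0,0,0,1,2,0]
Step 14: insert sd at [7, 19, 37, 39, 45] -> counters=[0,0,0,1,0,0,0,2,0,1,0,0,0,0,0,1,0,1,1,2,0,0,1,0,0,0,0,0,1,0,0,0,1,0,0,0,0,2,0,2,0,0,0,0,1,3,0]
Query ltv: check counters[5]=0 counters[9]=1 counters[13]=0 counters[33]=0 counters[42]=0 -> no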